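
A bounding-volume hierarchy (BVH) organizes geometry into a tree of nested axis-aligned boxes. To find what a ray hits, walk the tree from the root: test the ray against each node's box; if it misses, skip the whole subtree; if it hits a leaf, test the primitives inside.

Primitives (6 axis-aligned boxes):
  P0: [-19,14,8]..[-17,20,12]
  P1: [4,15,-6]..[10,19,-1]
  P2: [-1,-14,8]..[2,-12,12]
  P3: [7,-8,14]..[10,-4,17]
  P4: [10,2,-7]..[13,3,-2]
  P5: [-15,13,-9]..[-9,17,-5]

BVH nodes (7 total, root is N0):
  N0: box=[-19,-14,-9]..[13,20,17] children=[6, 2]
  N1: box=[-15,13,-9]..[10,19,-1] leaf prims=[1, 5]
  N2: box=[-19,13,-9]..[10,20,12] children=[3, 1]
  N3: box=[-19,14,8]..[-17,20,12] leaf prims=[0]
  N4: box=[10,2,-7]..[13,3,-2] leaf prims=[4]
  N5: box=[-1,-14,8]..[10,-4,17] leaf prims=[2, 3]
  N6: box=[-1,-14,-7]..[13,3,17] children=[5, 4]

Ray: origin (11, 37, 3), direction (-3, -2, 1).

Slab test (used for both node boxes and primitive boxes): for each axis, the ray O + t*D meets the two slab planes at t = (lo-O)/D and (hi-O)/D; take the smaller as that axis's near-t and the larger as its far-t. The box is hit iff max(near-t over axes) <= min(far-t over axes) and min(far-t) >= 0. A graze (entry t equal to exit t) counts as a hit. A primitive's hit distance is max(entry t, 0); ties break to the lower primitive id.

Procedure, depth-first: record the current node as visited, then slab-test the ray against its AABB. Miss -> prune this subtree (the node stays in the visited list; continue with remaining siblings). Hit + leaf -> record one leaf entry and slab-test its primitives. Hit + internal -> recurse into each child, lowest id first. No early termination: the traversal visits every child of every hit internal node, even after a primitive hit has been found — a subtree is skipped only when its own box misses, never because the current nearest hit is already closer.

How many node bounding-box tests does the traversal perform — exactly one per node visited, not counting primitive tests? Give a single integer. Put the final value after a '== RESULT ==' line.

Trace the traversal:
N0 x:[-2/3,10] y:[17/2,51/2] z:[-12,14] -> hit [17/2,10], descend [2, 6]
  N2 x:[1/3,10] y:[17/2,12] z:[-12,9] -> hit [17/2,9], descend [1, 3]
    N1 x:[1/3,26/3] y:[9,12] z:[-12,-4] -> miss, prune
    N3 x:[28/3,10] y:[17/2,23/2] z:[5,9] -> miss, prune
  N6 x:[-2/3,4] y:[17,51/2] z:[-10,14] -> miss, prune

order=[0, 2, 1, 3, 6]  |boxes|=5  |leaves|=0  hit=miss

== RESULT ==
5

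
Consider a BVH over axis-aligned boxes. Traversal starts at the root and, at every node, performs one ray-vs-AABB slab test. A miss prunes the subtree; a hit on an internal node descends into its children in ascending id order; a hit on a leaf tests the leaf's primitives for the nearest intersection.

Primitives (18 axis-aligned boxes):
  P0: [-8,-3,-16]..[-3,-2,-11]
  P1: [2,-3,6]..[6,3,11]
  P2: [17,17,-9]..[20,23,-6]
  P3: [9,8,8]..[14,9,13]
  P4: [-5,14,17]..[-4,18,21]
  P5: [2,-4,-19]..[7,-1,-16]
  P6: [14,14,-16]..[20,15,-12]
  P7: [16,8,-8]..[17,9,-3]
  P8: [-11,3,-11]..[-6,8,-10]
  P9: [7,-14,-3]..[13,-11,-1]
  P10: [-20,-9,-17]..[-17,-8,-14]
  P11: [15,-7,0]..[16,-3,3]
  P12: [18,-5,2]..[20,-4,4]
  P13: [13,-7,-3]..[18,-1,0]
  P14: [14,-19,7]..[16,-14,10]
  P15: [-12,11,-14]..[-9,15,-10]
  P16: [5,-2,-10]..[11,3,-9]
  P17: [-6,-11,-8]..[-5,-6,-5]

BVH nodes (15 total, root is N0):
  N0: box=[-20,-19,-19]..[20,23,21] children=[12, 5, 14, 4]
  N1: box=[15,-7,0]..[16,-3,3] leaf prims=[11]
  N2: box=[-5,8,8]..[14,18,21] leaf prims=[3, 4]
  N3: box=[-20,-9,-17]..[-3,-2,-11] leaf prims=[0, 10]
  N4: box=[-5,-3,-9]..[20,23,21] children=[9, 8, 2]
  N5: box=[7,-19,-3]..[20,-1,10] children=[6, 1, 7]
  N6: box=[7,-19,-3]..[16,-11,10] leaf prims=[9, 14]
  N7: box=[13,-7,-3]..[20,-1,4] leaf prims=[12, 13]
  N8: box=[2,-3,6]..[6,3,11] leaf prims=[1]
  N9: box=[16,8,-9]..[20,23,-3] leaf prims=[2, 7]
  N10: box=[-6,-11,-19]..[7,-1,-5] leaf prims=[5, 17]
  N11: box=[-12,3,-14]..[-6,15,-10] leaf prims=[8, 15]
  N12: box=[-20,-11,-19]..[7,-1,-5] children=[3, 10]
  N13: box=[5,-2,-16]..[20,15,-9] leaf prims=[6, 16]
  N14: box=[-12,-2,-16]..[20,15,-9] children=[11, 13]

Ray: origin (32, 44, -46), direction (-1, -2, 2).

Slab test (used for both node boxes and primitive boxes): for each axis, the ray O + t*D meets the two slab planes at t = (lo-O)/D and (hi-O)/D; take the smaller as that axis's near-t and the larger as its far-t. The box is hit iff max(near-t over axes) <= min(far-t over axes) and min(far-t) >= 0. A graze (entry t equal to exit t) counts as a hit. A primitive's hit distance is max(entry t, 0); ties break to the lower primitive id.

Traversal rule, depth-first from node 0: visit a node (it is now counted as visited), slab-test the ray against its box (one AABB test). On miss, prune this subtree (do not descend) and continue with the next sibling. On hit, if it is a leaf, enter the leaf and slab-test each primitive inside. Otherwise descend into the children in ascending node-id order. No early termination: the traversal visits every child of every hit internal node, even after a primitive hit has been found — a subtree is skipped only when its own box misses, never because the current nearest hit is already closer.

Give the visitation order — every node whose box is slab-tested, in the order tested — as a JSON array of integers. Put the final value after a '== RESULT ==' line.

Walk:
N0 x:[12,52] y:[21/2,63/2] z:[27/2,67/2] -> hit [27/2,63/2], descend [4, 5, 12, 14]
  N4 x:[12,37] y:[21/2,47/2] z:[37/2,67/2] -> hit [37/2,47/2], descend [2, 8, 9]
    N2 x:[18,37] y:[13,18] z:[27,67/2] -> miss, prune
    N8 x:[26,30] y:[41/2,47/2] z:[26,57/2] -> miss, prune
    N9 x:[12,16] y:[21/2,18] z:[37/2,43/2] -> miss, prune
  N5 x:[12,25] y:[45/2,63/2] z:[43/2,28] -> hit [45/2,25], descend [1, 6, 7]
    N1 x:[16,17] y:[47/2,51/2] z:[23,49/2] -> miss, prune
    N6 x:[16,25] y:[55/2,63/2] z:[43/2,28] -> miss, prune
    N7 x:[12,19] y:[45/2,51/2] z:[43/2,25] -> miss, prune
  N12 x:[25,52] y:[45/2,55/2] z:[27/2,41/2] -> miss, prune
  N14 x:[12,44] y:[29/2,23] z:[15,37/2] -> hit [15,37/2], descend [11, 13]
    N11 x:[38,44] y:[29/2,41/2] z:[16,18] -> miss, prune
    N13 x:[12,27] y:[29/2,23] z:[15,37/2] -> hit [15,37/2] leaf, test {P6@t=15, P16(miss)}

Summary -> nodes [0, 4, 2, 8, 9, 5, 1, 6, 7, 12, 14, 11, 13]; box-tests=13; leaf-entries=1; first=P6

== RESULT ==
[0, 4, 2, 8, 9, 5, 1, 6, 7, 12, 14, 11, 13]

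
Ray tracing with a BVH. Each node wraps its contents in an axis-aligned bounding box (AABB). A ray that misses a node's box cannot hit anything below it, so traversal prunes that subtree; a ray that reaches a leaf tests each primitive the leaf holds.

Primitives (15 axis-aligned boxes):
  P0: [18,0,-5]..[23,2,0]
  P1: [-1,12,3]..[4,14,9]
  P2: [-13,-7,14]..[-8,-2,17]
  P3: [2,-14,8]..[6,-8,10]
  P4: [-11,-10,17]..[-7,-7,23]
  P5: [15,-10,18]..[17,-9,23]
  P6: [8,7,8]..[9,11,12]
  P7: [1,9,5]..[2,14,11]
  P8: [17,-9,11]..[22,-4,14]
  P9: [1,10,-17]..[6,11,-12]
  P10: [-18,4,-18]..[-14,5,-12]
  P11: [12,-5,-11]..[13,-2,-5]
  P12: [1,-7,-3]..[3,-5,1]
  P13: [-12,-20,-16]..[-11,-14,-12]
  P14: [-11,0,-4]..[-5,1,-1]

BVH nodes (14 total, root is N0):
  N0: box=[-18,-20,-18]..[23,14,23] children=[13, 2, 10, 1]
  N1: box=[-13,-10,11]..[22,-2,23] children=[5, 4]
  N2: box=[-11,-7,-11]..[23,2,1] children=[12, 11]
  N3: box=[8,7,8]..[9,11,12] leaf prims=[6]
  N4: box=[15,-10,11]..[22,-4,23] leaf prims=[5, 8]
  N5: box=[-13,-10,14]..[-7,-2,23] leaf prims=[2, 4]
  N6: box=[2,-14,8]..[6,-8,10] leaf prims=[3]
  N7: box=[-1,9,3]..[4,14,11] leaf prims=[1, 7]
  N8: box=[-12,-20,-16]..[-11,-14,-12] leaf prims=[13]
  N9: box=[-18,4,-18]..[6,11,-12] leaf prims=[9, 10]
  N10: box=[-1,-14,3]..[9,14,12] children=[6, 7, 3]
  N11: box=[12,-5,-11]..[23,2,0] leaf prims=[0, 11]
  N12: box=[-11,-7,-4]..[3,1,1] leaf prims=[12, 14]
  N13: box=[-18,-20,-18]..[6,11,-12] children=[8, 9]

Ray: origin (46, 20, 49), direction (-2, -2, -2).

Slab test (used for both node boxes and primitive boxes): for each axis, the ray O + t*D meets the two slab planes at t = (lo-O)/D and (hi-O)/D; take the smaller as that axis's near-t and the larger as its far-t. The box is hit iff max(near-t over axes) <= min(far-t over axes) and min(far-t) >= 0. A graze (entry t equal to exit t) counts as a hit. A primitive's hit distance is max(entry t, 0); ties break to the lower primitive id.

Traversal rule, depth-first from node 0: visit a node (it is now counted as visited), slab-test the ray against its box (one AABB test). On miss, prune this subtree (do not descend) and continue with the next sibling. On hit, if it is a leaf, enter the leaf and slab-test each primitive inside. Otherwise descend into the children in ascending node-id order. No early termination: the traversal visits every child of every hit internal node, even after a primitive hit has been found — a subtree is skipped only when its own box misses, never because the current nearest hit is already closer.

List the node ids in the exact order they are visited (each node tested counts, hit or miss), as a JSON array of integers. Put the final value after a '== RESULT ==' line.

Walk:
N0 x:[23/2,32] y:[3,20] z:[13,67/2] -> hit [13,20], descend [1, 2, 10, 13]
  N1 x:[12,59/2] y:[11,15] z:[13,19] -> hit [13,15], descend [4, 5]
    N4 x:[12,31/2] y:[12,15] z:[13,19] -> hit [13,15] leaf, test {P5@t=29/2, P8(miss)}
    N5 x:[53/2,59/2] y:[11,15] z:[13,35/2] -> miss, prune
  N2 x:[23/2,57/2] y:[9,27/2] z:[24,30] -> miss, prune
  N10 x:[37/2,47/2] y:[3,17] z:[37/2,23] -> miss, prune
  N13 x:[20,32] y:[9/2,20] z:[61/2,67/2] -> miss, prune

order=[0, 1, 4, 5, 2, 10, 13]  |boxes|=7  |leaves|=1  hit=P5

== RESULT ==
[0, 1, 4, 5, 2, 10, 13]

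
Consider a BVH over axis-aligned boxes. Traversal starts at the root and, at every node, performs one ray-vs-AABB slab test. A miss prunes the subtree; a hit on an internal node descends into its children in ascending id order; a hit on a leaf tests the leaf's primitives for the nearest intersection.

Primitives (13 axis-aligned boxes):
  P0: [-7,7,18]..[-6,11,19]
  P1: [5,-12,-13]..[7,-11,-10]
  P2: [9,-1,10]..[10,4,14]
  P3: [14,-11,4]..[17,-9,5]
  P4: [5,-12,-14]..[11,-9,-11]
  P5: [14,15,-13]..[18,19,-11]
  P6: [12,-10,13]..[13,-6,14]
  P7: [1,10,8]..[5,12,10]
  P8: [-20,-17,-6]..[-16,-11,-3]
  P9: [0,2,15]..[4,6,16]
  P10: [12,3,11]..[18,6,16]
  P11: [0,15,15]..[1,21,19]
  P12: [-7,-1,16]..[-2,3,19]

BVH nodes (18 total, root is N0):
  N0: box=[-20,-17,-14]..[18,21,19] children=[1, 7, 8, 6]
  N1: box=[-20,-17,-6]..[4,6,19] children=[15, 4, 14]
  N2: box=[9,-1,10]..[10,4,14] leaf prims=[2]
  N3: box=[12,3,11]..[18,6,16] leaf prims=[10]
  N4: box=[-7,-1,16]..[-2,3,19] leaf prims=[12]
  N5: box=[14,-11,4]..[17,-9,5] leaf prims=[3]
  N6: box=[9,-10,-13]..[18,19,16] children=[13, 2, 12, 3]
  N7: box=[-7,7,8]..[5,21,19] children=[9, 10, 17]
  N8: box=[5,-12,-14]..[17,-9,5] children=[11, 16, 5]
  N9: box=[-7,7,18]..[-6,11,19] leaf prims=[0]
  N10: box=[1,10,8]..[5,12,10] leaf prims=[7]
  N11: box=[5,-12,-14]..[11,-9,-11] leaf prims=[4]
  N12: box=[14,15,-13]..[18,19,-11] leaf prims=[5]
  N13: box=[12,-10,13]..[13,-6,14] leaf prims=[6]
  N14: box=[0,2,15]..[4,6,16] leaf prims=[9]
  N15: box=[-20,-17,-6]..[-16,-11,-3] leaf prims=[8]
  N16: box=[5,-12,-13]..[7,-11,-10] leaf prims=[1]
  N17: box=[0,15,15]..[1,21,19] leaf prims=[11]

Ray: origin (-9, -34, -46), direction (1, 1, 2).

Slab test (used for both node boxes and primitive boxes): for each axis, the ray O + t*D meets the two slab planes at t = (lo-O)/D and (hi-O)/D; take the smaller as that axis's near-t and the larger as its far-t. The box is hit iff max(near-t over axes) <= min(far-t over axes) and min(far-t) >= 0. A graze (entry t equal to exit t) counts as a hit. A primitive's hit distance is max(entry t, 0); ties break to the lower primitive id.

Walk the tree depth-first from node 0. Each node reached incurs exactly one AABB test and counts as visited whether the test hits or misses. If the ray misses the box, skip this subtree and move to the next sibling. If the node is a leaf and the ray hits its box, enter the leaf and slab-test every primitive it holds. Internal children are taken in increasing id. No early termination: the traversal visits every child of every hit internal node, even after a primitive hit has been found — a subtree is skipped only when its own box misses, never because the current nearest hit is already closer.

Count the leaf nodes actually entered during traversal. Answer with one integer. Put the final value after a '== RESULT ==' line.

Walk:
N0 x:[-11,27] y:[17,55] z:[16,65/2] -> hit [17,27], descend [1, 6, 7, 8]
  N1 x:[-11,13] y:[17,40] z:[20,65/2] -> miss, prune
  N6 x:[18,27] y:[24,53] z:[33/2,31] -> hit [24,27], descend [2, 3, 12, 13]
    N2 x:[18,19] y:[33,38] z:[28,30] -> miss, prune
    N3 x:[21,27] y:[37,40] z:[57/2,31] -> miss, prune
    N12 x:[23,27] y:[49,53] z:[33/2,35/2] -> miss, prune
    N13 x:[21,22] y:[24,28] z:[59/2,30] -> miss, prune
  N7 x:[2,14] y:[41,55] z:[27,65/2] -> miss, prune
  N8 x:[14,26] y:[22,25] z:[16,51/2] -> hit [22,25], descend [5, 11, 16]
    N5 x:[23,26] y:[23,25] z:[25,51/2] -> hit [25,25] leaf, test {P3@t=25}
    N11 x:[14,20] y:[22,25] z:[16,35/2] -> miss, prune
    N16 x:[14,16] y:[22,23] z:[33/2,18] -> miss, prune

Visited [0, 1, 6, 2, 3, 12, 13, 7, 8, 5, 11, 16]. Tests: 12 box, 1 leaf. Nearest: P3.

== RESULT ==
1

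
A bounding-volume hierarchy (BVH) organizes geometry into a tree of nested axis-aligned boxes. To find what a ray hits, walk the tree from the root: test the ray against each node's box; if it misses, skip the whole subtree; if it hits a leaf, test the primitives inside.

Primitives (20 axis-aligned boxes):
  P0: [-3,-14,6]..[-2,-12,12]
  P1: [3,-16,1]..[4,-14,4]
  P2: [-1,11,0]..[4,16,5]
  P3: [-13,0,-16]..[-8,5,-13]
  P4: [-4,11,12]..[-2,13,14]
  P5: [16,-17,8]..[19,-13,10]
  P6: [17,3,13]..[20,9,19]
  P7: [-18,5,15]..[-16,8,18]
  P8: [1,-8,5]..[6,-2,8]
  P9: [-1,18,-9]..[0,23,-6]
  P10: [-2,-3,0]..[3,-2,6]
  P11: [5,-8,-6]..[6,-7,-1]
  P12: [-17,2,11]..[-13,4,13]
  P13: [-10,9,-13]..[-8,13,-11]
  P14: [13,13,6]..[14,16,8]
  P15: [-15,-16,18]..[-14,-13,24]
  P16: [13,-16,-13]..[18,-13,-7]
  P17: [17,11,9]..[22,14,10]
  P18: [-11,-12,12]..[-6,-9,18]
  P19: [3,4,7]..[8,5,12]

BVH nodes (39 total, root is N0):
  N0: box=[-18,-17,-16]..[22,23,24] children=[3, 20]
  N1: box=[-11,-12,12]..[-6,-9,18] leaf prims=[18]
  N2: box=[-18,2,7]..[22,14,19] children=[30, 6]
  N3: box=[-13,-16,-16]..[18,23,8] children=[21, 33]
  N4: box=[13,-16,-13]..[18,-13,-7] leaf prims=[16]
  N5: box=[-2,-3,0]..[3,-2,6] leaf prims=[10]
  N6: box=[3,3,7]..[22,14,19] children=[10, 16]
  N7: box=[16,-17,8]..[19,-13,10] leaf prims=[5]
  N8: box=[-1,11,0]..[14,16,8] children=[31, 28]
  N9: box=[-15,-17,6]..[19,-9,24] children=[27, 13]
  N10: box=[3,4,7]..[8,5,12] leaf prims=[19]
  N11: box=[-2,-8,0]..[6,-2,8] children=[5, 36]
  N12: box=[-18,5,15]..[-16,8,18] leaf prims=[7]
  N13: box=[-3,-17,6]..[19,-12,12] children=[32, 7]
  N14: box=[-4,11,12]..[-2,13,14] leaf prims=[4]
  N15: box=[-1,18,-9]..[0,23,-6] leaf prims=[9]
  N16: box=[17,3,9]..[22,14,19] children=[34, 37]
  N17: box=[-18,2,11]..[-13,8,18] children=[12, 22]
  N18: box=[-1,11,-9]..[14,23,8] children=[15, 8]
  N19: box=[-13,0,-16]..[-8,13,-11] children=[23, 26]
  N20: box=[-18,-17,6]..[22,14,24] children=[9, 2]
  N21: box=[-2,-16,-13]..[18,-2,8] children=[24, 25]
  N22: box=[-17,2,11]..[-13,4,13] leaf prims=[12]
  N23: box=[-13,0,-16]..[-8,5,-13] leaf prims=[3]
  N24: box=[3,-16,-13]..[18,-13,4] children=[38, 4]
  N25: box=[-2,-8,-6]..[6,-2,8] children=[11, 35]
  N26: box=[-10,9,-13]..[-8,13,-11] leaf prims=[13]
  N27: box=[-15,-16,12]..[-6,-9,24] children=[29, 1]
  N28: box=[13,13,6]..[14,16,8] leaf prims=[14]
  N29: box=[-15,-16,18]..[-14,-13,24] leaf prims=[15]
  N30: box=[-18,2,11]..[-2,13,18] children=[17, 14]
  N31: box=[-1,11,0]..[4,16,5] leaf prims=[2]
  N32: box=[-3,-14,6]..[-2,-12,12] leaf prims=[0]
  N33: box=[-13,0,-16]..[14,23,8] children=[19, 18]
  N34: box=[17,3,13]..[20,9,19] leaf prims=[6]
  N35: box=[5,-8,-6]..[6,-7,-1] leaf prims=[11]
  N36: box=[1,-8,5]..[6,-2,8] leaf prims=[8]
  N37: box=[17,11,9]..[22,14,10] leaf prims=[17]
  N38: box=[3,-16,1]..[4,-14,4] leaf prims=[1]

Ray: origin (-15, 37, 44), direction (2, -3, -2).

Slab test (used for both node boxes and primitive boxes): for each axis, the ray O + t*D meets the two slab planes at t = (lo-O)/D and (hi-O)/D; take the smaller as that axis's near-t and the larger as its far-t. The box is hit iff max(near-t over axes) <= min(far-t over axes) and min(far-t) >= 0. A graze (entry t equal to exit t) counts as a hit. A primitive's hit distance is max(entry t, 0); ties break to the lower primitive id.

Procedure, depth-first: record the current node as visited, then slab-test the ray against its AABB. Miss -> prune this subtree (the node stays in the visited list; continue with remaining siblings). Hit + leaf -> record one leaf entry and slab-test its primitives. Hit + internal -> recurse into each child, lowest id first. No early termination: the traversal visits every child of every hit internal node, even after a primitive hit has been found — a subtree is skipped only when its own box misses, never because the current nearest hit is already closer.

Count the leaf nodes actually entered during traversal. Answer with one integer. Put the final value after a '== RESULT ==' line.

Traverse from the root:
N0 x:[-3/2,37/2] y:[14/3,18] z:[10,30] -> hit [10,18], descend [3, 20]
  N3 x:[1,33/2] y:[14/3,53/3] z:[18,30] -> miss, prune
  N20 x:[-3/2,37/2] y:[23/3,18] z:[10,19] -> hit [10,18], descend [2, 9]
    N2 x:[-3/2,37/2] y:[23/3,35/3] z:[25/2,37/2] -> miss, prune
    N9 x:[0,17] y:[46/3,18] z:[10,19] -> hit [46/3,17], descend [13, 27]
      N13 x:[6,17] y:[49/3,18] z:[16,19] -> hit [49/3,17], descend [7, 32]
        N7 x:[31/2,17] y:[50/3,18] z:[17,18] -> hit [17,17] leaf, test {P5@t=17}
        N32 x:[6,13/2] y:[49/3,17] z:[16,19] -> miss, prune
      N27 x:[0,9/2] y:[46/3,53/3] z:[10,16] -> miss, prune

Summary -> nodes [0, 3, 20, 2, 9, 13, 7, 32, 27]; box-tests=9; leaf-entries=1; first=P5

== RESULT ==
1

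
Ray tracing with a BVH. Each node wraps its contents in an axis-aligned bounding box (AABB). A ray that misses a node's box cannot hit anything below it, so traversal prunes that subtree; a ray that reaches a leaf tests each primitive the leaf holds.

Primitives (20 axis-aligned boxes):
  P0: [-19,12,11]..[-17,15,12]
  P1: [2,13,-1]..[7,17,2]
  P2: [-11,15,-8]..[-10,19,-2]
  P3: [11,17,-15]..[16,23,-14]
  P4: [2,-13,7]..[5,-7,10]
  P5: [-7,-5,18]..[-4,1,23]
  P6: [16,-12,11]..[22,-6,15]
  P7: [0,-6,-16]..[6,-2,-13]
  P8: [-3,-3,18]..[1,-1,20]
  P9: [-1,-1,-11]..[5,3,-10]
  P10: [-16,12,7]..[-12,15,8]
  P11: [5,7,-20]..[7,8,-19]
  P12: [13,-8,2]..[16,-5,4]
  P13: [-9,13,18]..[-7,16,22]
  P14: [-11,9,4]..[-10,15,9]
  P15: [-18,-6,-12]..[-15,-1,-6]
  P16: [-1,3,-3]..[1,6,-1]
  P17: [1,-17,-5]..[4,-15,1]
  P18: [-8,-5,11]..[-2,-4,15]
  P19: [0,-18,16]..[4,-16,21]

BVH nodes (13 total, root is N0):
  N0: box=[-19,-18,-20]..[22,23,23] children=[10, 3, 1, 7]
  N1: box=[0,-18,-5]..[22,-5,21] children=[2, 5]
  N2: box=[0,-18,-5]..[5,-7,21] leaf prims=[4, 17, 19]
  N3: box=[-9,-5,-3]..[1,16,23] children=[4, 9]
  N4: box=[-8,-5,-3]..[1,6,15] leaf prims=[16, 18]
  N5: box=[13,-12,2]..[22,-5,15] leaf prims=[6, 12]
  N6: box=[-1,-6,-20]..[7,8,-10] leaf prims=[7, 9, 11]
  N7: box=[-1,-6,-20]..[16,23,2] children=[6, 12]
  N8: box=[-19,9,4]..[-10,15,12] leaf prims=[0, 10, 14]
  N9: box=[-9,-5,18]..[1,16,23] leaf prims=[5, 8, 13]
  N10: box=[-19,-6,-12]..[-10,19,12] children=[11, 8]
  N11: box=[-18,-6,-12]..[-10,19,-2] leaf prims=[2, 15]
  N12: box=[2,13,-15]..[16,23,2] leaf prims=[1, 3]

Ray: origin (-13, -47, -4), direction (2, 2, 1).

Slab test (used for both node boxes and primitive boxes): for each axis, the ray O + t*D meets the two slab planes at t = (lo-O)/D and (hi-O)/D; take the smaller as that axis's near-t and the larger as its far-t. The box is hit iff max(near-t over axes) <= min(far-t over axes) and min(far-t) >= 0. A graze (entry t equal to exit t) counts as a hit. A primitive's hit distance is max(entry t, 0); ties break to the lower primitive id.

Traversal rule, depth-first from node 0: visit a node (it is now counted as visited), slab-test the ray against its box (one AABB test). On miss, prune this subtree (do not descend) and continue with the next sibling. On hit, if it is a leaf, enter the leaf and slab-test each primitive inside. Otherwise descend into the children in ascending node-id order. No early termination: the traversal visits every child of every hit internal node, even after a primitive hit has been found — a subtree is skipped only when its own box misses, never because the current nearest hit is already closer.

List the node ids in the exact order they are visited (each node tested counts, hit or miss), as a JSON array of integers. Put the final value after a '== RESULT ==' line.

Traverse from the root:
N0 x:[-3,35/2] y:[29/2,35] z:[-16,27] -> hit [29/2,35/2], descend [1, 3, 7, 10]
  N1 x:[13/2,35/2] y:[29/2,21] z:[-1,25] -> hit [29/2,35/2], descend [2, 5]
    N2 x:[13/2,9] y:[29/2,20] z:[-1,25] -> miss, prune
    N5 x:[13,35/2] y:[35/2,21] z:[6,19] -> hit [35/2,35/2] leaf, test {P6@t=35/2, P12(miss)}
  N3 x:[2,7] y:[21,63/2] z:[1,27] -> miss, prune
  N7 x:[6,29/2] y:[41/2,35] z:[-16,6] -> miss, prune
  N10 x:[-3,3/2] y:[41/2,33] z:[-8,16] -> miss, prune

Visited [0, 1, 2, 5, 3, 7, 10]. Tests: 7 box, 1 leaf. Nearest: P6.

== RESULT ==
[0, 1, 2, 5, 3, 7, 10]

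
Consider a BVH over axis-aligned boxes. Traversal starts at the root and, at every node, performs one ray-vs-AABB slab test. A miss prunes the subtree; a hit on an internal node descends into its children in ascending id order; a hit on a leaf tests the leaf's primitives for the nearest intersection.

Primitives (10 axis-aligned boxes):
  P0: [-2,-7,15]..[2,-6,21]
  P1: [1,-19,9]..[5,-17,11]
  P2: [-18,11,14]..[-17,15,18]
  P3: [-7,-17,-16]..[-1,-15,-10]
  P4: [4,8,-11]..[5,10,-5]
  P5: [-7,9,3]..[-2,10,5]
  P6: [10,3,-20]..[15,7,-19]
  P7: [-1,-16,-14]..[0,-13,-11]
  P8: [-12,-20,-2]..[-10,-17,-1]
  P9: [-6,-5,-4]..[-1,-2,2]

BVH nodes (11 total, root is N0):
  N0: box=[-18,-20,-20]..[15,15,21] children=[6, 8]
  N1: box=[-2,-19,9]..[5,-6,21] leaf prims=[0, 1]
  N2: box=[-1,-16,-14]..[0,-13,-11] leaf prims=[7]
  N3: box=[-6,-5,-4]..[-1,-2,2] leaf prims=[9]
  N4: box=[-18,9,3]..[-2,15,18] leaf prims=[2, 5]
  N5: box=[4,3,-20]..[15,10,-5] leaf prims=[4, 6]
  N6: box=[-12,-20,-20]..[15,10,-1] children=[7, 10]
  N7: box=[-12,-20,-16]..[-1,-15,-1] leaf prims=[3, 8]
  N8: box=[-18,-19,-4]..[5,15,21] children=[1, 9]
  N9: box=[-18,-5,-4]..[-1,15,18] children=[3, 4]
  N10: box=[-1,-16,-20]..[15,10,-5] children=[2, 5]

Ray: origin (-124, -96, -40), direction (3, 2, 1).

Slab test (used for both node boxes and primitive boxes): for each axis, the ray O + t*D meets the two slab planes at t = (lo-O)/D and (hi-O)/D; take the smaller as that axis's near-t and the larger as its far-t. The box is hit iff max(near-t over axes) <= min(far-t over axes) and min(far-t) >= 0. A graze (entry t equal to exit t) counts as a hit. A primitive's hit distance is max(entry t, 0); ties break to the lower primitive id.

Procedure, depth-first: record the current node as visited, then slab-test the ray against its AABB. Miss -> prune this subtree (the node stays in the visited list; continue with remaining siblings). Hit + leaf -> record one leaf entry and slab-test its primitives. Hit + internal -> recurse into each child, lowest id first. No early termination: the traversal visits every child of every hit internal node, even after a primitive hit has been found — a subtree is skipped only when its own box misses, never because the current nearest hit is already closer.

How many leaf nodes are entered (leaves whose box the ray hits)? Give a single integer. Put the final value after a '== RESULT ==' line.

Traverse from the root:
N0 x:[106/3,139/3] y:[38,111/2] z:[20,61] -> hit [38,139/3], descend [6, 8]
  N6 x:[112/3,139/3] y:[38,53] z:[20,39] -> hit [38,39], descend [7, 10]
    N7 x:[112/3,41] y:[38,81/2] z:[24,39] -> hit [38,39] leaf, test {P3(miss), P8@t=38}
    N10 x:[41,139/3] y:[40,53] z:[20,35] -> miss, prune
  N8 x:[106/3,43] y:[77/2,111/2] z:[36,61] -> hit [77/2,43], descend [1, 9]
    N1 x:[122/3,43] y:[77/2,45] z:[49,61] -> miss, prune
    N9 x:[106/3,41] y:[91/2,111/2] z:[36,58] -> miss, prune

Summary -> nodes [0, 6, 7, 10, 8, 1, 9]; box-tests=7; leaf-entries=1; first=P8

== RESULT ==
1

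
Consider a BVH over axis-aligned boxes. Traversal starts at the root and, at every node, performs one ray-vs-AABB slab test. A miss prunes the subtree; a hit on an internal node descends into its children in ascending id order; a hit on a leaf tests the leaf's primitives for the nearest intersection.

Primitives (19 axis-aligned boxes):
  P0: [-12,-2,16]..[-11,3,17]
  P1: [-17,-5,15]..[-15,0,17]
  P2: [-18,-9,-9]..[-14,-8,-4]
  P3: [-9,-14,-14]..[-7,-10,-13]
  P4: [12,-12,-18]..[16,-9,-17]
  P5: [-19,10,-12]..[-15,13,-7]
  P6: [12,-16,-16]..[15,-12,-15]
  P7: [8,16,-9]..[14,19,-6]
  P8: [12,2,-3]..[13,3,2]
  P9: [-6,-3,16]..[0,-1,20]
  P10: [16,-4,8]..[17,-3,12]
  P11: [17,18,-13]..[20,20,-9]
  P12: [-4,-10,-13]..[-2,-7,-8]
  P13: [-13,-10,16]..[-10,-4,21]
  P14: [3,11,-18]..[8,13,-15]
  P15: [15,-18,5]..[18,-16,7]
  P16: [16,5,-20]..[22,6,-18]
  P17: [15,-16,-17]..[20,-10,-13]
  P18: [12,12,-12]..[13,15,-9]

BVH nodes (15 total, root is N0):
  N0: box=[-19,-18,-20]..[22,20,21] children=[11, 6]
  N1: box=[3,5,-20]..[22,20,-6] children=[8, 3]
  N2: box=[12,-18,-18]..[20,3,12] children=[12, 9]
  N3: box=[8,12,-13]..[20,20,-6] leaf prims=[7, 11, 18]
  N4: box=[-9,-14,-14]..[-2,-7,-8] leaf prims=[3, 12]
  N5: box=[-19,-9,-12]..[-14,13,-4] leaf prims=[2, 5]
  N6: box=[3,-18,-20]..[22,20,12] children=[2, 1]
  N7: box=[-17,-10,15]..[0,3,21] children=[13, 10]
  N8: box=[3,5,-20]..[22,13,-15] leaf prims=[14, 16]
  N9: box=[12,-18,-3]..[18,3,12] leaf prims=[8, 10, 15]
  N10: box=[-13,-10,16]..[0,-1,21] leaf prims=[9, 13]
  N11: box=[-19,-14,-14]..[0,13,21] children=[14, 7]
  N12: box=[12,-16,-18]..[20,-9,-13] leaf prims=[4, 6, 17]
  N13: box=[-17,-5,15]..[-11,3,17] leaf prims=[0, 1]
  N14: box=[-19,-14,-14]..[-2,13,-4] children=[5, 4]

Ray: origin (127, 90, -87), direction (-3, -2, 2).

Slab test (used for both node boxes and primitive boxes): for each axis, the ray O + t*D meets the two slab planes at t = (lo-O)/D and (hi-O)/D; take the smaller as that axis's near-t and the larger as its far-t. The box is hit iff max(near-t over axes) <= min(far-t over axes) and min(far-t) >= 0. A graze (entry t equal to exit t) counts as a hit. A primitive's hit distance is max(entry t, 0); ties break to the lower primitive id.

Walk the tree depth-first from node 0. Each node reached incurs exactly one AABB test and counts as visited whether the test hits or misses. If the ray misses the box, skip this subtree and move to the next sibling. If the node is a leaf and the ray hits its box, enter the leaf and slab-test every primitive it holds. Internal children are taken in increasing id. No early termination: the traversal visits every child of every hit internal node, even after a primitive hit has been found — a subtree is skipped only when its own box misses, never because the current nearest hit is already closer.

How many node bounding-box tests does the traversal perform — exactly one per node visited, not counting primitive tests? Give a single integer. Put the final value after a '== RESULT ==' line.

Trace the traversal:
N0 x:[35,146/3] y:[35,54] z:[67/2,54] -> hit [35,146/3], descend [6, 11]
  N6 x:[35,124/3] y:[35,54] z:[67/2,99/2] -> hit [35,124/3], descend [1, 2]
    N1 x:[35,124/3] y:[35,85/2] z:[67/2,81/2] -> hit [35,81/2], descend [3, 8]
      N3 x:[107/3,119/3] y:[35,39] z:[37,81/2] -> hit [37,39] leaf, test {P7(miss), P11(miss), P18@t=38}
      N8 x:[35,124/3] y:[77/2,85/2] z:[67/2,36] -> miss, prune
    N2 x:[107/3,115/3] y:[87/2,54] z:[69/2,99/2] -> miss, prune
  N11 x:[127/3,146/3] y:[77/2,52] z:[73/2,54] -> hit [127/3,146/3], descend [7, 14]
    N7 x:[127/3,48] y:[87/2,50] z:[51,54] -> miss, prune
    N14 x:[43,146/3] y:[77/2,52] z:[73/2,83/2] -> miss, prune

9 AABB tests over nodes [0, 6, 1, 3, 8, 2, 11, 7, 14]; 1 leaf entered; closest P18.

== RESULT ==
9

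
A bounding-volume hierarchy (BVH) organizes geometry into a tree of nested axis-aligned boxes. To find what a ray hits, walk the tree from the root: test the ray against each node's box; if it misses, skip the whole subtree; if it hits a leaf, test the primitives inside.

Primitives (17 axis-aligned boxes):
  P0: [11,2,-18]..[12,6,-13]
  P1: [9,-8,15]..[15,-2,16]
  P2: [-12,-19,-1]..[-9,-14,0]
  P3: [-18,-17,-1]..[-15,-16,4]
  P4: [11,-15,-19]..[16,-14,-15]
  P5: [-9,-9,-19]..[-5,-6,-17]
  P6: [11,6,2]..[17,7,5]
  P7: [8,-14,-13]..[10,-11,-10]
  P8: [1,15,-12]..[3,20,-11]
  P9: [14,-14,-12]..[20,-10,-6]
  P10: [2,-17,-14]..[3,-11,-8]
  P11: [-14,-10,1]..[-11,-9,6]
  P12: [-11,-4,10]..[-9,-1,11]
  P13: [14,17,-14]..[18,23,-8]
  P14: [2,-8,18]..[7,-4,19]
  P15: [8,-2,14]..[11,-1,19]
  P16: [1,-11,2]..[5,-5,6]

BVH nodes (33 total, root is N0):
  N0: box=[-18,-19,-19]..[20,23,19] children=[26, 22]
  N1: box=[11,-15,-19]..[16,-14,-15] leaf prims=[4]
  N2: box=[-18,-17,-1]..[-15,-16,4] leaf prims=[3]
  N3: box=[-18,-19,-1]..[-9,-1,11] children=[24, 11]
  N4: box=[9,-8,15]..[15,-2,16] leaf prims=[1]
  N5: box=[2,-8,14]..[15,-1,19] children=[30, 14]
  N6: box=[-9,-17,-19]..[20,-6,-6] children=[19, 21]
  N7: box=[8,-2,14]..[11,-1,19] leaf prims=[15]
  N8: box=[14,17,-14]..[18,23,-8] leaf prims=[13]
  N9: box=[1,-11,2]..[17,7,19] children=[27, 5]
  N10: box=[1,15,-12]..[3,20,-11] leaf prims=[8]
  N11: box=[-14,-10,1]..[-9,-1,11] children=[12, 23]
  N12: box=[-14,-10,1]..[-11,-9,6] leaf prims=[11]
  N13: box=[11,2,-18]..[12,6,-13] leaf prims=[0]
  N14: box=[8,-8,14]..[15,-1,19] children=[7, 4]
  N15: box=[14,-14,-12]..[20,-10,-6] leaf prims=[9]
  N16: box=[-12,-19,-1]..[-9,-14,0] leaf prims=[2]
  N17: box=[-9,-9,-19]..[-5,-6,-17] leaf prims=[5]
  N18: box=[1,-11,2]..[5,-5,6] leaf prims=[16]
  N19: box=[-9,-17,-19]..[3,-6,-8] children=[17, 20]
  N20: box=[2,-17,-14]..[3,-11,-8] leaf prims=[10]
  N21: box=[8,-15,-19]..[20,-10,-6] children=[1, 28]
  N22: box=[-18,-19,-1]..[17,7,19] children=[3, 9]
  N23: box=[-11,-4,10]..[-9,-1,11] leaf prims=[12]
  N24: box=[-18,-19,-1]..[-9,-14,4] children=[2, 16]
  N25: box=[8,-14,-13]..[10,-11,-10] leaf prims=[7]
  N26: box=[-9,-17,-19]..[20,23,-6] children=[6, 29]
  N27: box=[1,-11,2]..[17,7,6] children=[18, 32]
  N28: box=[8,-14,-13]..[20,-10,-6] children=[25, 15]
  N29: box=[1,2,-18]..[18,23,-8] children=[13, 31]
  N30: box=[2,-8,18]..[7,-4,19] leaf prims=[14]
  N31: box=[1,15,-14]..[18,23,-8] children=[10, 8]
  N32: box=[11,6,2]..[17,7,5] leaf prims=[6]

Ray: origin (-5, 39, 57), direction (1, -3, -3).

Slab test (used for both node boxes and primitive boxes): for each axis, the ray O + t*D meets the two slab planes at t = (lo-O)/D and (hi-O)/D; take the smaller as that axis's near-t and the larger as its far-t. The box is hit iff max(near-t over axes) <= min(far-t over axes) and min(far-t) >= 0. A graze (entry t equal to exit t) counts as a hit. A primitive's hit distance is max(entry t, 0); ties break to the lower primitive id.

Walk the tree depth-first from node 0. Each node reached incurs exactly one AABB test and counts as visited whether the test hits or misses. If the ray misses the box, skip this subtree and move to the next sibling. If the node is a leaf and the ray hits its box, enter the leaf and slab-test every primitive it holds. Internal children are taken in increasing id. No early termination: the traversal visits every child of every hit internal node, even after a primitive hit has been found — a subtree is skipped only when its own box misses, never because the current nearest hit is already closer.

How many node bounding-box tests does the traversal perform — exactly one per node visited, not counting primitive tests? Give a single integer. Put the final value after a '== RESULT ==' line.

Trace the traversal:
N0 x:[-13,25] y:[16/3,58/3] z:[38/3,76/3] -> hit [38/3,58/3], descend [22, 26]
  N22 x:[-13,22] y:[32/3,58/3] z:[38/3,58/3] -> hit [38/3,58/3], descend [3, 9]
    N3 x:[-13,-4] y:[40/3,58/3] z:[46/3,58/3] -> miss, prune
    N9 x:[6,22] y:[32/3,50/3] z:[38/3,55/3] -> hit [38/3,50/3], descend [5, 27]
      N5 x:[7,20] y:[40/3,47/3] z:[38/3,43/3] -> hit [40/3,43/3], descend [14, 30]
        N14 x:[13,20] y:[40/3,47/3] z:[38/3,43/3] -> hit [40/3,43/3], descend [4, 7]
          N4 x:[14,20] y:[41/3,47/3] z:[41/3,14] -> hit [14,14] leaf, test {P1@t=14}
          N7 x:[13,16] y:[40/3,41/3] z:[38/3,43/3] -> hit [40/3,41/3] leaf, test {P15@t=40/3}
        N30 x:[7,12] y:[43/3,47/3] z:[38/3,13] -> miss, prune
      N27 x:[6,22] y:[32/3,50/3] z:[17,55/3] -> miss, prune
  N26 x:[-4,25] y:[16/3,56/3] z:[21,76/3] -> miss, prune

Summary -> nodes [0, 22, 3, 9, 5, 14, 4, 7, 30, 27, 26]; box-tests=11; leaf-entries=2; first=P15

== RESULT ==
11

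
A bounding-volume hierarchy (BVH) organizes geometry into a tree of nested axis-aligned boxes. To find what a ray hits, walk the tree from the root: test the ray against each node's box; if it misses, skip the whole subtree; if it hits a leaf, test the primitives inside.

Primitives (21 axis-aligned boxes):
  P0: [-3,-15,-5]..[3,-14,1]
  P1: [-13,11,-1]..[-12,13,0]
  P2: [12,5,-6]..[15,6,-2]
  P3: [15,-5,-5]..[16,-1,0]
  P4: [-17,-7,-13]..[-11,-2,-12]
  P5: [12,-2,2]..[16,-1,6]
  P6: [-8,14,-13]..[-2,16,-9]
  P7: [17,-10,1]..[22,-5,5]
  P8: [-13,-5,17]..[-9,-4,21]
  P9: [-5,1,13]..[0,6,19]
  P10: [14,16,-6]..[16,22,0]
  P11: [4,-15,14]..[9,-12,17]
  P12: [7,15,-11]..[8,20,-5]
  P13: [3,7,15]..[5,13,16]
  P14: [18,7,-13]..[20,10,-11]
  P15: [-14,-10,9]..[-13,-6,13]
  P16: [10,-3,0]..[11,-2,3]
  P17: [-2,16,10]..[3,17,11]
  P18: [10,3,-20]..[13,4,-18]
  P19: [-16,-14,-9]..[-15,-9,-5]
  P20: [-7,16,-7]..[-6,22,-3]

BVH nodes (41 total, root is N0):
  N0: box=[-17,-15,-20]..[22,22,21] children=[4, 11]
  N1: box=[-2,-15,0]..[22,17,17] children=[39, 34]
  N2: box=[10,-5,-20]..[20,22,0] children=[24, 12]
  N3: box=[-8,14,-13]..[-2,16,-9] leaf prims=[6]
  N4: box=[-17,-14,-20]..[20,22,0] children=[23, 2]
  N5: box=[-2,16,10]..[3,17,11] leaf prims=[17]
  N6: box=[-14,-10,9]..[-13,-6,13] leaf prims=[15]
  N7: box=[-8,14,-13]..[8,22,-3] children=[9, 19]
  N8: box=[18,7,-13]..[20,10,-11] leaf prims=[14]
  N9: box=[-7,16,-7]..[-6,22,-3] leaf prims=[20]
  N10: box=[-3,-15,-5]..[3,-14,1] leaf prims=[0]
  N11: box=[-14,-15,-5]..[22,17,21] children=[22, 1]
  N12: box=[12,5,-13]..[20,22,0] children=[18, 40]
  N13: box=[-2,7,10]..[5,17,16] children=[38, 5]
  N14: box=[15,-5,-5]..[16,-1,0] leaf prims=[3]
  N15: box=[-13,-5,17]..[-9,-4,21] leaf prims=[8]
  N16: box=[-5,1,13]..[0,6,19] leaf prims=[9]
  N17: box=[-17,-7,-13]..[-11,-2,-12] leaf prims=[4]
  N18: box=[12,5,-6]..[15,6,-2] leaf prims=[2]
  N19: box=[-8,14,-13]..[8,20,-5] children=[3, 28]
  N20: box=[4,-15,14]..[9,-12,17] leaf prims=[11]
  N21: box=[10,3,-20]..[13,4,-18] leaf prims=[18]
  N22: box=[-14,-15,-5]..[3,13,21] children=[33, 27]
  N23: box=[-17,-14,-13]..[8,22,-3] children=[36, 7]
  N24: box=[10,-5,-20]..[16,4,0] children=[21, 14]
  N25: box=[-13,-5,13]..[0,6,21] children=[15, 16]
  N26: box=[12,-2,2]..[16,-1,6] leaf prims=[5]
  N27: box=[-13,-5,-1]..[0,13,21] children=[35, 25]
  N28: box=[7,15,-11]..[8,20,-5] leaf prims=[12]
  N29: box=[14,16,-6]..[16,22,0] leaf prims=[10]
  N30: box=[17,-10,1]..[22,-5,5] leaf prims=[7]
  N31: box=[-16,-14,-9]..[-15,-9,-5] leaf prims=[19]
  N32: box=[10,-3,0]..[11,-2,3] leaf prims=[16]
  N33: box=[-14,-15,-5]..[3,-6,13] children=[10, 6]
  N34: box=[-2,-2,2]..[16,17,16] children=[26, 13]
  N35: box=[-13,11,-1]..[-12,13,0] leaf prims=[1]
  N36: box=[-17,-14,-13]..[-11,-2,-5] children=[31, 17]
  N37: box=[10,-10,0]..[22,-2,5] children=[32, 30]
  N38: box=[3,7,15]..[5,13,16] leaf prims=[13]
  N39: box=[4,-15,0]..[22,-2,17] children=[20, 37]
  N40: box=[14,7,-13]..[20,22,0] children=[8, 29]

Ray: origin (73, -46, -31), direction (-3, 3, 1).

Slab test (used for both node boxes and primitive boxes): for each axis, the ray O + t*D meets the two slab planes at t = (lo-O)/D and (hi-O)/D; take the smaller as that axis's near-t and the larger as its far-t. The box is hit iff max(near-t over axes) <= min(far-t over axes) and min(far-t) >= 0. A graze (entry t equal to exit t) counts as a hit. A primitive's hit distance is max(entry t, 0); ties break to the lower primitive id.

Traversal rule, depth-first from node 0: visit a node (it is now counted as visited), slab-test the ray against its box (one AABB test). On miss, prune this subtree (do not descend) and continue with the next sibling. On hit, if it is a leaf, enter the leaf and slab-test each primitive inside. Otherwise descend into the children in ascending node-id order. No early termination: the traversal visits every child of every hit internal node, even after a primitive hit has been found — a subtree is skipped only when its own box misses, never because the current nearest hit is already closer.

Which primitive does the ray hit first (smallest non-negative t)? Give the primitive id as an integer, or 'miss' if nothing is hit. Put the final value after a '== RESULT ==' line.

Traverse from the root:
N0 x:[17,30] y:[31/3,68/3] z:[11,52] -> hit [17,68/3], descend [4, 11]
  N4 x:[53/3,30] y:[32/3,68/3] z:[11,31] -> hit [53/3,68/3], descend [2, 23]
    N2 x:[53/3,21] y:[41/3,68/3] z:[11,31] -> hit [53/3,21], descend [12, 24]
      N12 x:[53/3,61/3] y:[17,68/3] z:[18,31] -> hit [18,61/3], descend [18, 40]
        N18 x:[58/3,61/3] y:[17,52/3] z:[25,29] -> miss, prune
        N40 x:[53/3,59/3] y:[53/3,68/3] z:[18,31] -> hit [18,59/3], descend [8, 29]
          N8 x:[53/3,55/3] y:[53/3,56/3] z:[18,20] -> hit [18,55/3] leaf, test {P14@t=18}
          N29 x:[19,59/3] y:[62/3,68/3] z:[25,31] -> miss, prune
      N24 x:[19,21] y:[41/3,50/3] z:[11,31] -> miss, prune
    N23 x:[65/3,30] y:[32/3,68/3] z:[18,28] -> hit [65/3,68/3], descend [7, 36]
      N7 x:[65/3,27] y:[20,68/3] z:[18,28] -> hit [65/3,68/3], descend [9, 19]
        N9 x:[79/3,80/3] y:[62/3,68/3] z:[24,28] -> miss, prune
        N19 x:[65/3,27] y:[20,22] z:[18,26] -> hit [65/3,22], descend [3, 28]
          N3 x:[25,27] y:[20,62/3] z:[18,22] -> miss, prune
          N28 x:[65/3,22] y:[61/3,22] z:[20,26] -> hit [65/3,22] leaf, test {P12@t=65/3}
      N36 x:[28,30] y:[32/3,44/3] z:[18,26] -> miss, prune
  N11 x:[17,29] y:[31/3,21] z:[26,52] -> miss, prune

order=[0, 4, 2, 12, 18, 40, 8, 29, 24, 23, 7, 9, 19, 3, 28, 36, 11]  |boxes|=17  |leaves|=2  hit=P14

== RESULT ==
14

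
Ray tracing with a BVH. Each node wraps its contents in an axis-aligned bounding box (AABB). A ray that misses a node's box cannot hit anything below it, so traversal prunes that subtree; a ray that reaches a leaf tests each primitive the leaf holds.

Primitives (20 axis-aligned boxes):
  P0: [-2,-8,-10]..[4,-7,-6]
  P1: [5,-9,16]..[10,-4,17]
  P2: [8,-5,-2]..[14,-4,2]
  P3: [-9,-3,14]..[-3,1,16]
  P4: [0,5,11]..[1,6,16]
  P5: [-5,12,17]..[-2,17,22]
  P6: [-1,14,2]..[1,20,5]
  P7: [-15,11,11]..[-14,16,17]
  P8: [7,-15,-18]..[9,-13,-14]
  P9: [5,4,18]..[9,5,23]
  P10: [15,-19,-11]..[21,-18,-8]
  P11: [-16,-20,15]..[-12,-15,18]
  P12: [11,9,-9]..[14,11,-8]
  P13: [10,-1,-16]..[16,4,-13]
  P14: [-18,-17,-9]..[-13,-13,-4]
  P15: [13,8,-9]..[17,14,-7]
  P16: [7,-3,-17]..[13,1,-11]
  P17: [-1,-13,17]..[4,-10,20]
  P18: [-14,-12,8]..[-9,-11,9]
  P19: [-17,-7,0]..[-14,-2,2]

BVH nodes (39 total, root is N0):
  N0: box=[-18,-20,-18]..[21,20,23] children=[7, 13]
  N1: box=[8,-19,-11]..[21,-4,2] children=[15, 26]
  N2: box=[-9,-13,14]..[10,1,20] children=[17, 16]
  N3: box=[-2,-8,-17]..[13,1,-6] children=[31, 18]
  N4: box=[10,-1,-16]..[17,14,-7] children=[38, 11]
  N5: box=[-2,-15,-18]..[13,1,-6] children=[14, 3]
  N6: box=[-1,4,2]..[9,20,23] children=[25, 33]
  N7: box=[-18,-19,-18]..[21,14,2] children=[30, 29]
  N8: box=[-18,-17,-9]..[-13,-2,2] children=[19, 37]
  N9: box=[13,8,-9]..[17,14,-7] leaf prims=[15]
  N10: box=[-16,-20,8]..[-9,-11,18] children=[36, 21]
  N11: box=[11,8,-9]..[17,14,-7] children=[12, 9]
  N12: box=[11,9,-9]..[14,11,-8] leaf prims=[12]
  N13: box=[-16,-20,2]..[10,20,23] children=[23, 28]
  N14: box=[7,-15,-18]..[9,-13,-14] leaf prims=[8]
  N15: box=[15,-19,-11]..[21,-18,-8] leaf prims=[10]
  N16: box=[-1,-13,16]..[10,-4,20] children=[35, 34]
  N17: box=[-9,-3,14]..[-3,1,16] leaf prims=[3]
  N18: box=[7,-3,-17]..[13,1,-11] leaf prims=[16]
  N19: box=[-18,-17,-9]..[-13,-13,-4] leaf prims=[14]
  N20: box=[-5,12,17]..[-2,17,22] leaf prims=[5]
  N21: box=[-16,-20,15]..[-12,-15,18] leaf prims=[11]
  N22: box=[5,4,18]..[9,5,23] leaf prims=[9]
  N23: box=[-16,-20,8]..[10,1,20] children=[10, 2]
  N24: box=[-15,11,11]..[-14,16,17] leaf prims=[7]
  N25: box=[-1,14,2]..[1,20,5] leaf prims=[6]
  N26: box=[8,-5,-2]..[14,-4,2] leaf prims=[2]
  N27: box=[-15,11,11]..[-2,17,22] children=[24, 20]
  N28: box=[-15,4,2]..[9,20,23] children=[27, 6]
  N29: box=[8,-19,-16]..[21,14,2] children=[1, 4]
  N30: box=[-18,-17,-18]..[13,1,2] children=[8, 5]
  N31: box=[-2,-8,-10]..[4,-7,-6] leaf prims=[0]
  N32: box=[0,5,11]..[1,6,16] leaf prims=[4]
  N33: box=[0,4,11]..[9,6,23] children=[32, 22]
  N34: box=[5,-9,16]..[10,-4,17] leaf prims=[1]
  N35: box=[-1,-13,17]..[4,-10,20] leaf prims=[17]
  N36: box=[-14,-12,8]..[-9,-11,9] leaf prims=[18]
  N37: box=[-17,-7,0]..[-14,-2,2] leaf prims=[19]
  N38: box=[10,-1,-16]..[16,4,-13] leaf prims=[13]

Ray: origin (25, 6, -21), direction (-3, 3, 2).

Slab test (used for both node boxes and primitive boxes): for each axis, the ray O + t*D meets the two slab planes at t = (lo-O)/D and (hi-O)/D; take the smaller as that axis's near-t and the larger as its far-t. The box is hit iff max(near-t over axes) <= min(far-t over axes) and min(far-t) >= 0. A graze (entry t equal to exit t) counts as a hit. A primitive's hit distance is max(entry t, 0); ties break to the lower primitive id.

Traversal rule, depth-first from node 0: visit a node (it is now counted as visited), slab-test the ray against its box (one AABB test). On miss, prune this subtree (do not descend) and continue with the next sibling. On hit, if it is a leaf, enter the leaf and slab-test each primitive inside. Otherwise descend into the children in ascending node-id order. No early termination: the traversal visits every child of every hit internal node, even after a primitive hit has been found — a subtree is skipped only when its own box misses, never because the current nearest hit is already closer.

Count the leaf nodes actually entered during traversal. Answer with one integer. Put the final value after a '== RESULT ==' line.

Trace the traversal:
N0 x:[4/3,43/3] y:[-26/3,14/3] z:[3/2,22] -> hit [3/2,14/3], descend [7, 13]
  N7 x:[4/3,43/3] y:[-25/3,8/3] z:[3/2,23/2] -> hit [3/2,8/3], descend [29, 30]
    N29 x:[4/3,17/3] y:[-25/3,8/3] z:[5/2,23/2] -> hit [5/2,8/3], descend [1, 4]
      N1 x:[4/3,17/3] y:[-25/3,-10/3] z:[5,23/2] -> miss, prune
      N4 x:[8/3,5] y:[-7/3,8/3] z:[5/2,7] -> hit [8/3,8/3], descend [11, 38]
        N11 x:[8/3,14/3] y:[2/3,8/3] z:[6,7] -> miss, prune
        N38 x:[3,5] y:[-7/3,-2/3] z:[5/2,4] -> miss, prune
    N30 x:[4,43/3] y:[-23/3,-5/3] z:[3/2,23/2] -> miss, prune
  N13 x:[5,41/3] y:[-26/3,14/3] z:[23/2,22] -> miss, prune

order=[0, 7, 29, 1, 4, 11, 38, 30, 13]  |boxes|=9  |leaves|=0  hit=miss

== RESULT ==
0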